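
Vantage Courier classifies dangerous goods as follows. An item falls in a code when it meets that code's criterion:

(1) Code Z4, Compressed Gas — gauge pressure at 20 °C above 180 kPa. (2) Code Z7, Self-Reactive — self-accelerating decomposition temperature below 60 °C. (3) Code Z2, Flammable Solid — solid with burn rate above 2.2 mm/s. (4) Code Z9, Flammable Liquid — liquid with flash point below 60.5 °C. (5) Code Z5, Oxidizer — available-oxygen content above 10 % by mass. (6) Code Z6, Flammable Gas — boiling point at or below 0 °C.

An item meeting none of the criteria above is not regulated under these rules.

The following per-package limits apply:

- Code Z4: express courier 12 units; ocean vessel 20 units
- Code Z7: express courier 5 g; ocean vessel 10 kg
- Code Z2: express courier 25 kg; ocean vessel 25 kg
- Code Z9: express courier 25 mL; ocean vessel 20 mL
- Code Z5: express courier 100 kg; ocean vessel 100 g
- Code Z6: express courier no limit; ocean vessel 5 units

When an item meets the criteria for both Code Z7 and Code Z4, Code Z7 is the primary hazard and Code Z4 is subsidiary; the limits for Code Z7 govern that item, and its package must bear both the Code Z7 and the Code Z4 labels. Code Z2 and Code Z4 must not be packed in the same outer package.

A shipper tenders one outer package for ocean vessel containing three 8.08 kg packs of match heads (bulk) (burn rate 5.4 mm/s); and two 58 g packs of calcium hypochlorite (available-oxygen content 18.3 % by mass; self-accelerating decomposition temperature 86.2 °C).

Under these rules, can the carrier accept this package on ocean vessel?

No

The match heads (bulk) have burn rate 5.4 mm/s, which is > 2.2 mm/s, so they are Code Z2 (Flammable Solid).
With available-oxygen content 18.3 % by mass (> 10 % by mass), the calcium hypochlorite falls in Code Z5.
Code Z5 quantity: two 58 g packs = 116 g.
116 g exceeds the ocean vessel limit of 100 g for Code Z5.
Code Z2 quantity: three 8.08 kg packs = 24.24 kg.
24.24 kg ≤ 25 kg (ocean vessel limit, Code Z2) — within limit.
The segregation rule (Code Z2 with Code Z4) does not apply to Code Z5 with Code Z2.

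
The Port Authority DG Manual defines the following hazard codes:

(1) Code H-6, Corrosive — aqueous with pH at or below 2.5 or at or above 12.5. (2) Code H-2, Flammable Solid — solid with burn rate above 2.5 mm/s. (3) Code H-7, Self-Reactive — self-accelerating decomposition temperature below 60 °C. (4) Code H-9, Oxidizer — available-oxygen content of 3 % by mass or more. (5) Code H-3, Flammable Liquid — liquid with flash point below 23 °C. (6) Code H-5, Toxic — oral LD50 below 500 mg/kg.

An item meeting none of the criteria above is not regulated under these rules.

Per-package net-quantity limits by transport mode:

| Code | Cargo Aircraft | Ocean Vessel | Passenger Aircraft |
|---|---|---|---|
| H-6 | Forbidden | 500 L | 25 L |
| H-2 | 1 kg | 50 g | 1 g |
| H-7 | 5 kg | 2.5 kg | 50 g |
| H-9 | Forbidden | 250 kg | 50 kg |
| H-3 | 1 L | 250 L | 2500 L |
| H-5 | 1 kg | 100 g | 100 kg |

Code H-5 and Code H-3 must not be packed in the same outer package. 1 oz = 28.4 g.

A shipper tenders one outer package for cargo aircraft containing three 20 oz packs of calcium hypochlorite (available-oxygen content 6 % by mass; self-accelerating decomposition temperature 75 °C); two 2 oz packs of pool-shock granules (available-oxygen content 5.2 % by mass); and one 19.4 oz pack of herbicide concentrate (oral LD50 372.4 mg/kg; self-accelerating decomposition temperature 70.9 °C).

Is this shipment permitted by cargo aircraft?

Available-oxygen content 6 % by mass meets the Code H-9 criterion (Oxidizer), so the calcium hypochlorite is Code H-9.
With available-oxygen content 5.2 % by mass (≥ 3 % by mass), the pool-shock granules fall in Code H-9.
Herbicide concentrate: oral LD50 372.4 mg/kg < 500 mg/kg → Code H-5 (Toxic).
Code H-9 net quantity: (three 20 oz packs = 1.704 kg) + (two 2 oz packs = 113.6 g) = 1817.6 g.
Code H-9 is Forbidden by cargo aircraft.
Code H-5 quantity: one 19.4 oz pack = 550.96 g.
550.96 g is within the cargo aircraft limit of 1 kg for Code H-5.
The segregation rule (Code H-5 with Code H-3) does not apply to Code H-9 with Code H-5.

No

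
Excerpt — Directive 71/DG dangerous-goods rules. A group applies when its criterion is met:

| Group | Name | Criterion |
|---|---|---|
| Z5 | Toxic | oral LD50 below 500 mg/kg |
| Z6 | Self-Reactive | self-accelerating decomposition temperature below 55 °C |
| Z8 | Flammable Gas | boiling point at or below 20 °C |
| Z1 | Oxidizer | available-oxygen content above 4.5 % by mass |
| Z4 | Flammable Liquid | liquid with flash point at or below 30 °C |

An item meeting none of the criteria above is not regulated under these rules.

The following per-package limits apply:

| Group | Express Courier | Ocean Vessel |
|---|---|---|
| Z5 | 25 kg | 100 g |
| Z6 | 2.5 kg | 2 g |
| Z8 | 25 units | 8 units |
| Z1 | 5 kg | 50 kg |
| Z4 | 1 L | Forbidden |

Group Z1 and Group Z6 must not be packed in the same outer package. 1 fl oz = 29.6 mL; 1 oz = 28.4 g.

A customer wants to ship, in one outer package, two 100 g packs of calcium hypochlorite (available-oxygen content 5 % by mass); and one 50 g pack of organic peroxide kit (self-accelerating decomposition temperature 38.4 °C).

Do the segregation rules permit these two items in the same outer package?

No

Available-oxygen content 5 % by mass meets the Group Z1 criterion (Oxidizer), so the calcium hypochlorite is Group Z1.
Self-accelerating decomposition temperature 38.4 °C meets the Group Z6 criterion (Self-Reactive), so the organic peroxide kit is Group Z6.
Group Z1 and Group Z6 may not share an outer package.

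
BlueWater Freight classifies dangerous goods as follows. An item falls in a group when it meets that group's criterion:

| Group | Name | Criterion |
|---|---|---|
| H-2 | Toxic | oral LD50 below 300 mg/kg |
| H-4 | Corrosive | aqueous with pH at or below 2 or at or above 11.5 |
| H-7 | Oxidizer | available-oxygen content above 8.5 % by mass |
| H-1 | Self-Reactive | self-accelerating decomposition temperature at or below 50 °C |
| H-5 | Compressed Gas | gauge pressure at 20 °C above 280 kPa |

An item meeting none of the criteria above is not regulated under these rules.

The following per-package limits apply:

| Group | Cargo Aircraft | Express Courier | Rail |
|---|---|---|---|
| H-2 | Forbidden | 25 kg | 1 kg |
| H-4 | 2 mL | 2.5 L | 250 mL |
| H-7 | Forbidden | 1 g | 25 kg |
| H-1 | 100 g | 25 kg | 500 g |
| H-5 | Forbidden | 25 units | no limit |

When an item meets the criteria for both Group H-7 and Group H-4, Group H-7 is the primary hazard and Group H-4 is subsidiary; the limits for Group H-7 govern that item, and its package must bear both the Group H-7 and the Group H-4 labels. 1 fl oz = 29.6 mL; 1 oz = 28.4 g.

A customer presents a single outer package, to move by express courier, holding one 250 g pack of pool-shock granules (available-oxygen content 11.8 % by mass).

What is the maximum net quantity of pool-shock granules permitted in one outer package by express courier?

1 g

With available-oxygen content 11.8 % by mass (> 8.5 % by mass), the pool-shock granules fall in Group H-7.
The express courier limit for Group H-7 is 1 g.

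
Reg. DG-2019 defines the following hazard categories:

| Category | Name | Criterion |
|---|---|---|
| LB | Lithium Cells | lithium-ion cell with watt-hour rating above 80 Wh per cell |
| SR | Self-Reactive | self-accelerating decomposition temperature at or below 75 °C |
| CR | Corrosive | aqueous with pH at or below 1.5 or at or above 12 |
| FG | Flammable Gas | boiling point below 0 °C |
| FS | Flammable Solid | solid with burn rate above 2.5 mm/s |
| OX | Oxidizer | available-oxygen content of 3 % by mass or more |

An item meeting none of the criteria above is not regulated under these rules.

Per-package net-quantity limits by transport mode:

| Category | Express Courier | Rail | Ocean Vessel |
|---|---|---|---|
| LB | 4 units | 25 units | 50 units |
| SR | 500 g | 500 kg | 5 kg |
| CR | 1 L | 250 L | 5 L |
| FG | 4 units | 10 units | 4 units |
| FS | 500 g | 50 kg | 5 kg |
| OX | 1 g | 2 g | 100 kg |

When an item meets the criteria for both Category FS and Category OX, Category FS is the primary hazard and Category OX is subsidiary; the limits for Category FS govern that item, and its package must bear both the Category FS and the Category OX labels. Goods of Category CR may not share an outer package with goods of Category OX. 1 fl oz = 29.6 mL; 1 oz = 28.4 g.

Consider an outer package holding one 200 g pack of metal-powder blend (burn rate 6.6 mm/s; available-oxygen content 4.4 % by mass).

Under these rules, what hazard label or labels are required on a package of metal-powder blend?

Metal-powder blend: burn rate 6.6 mm/s > 2.5 mm/s → Category FS (Flammable Solid).
Available-oxygen content 4.4 % by mass meets the Category OX criterion (Oxidizer), so the metal-powder blend is Category OX.
By the precedence rule Category FS is primary and Category OX is subsidiary, and that rule requires both labels on the package.

Category FS and OX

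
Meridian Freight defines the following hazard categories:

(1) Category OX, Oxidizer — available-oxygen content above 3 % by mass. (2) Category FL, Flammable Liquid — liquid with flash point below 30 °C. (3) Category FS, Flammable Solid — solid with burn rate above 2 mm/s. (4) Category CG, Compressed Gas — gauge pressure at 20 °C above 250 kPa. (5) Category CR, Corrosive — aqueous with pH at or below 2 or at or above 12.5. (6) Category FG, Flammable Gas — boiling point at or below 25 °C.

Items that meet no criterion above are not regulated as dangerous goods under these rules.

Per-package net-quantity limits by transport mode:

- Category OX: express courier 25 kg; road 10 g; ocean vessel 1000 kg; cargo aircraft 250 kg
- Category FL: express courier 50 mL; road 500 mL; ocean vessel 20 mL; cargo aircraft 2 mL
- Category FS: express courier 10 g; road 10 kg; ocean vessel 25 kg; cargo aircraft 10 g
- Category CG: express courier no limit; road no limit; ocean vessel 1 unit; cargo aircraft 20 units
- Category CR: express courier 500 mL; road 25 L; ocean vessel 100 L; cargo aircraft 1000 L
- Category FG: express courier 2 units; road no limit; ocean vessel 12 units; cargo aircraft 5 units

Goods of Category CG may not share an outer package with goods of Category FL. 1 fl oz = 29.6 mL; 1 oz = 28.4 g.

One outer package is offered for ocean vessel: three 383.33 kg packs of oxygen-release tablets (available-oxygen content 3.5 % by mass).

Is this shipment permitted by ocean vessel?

No

Available-oxygen content 3.5 % by mass meets the Category OX criterion (Oxidizer), so the oxygen-release tablets are Category OX.
Category OX quantity: three 383.33 kg packs = 1149.99 kg.
1149.99 kg > 1000 kg (ocean vessel limit, Category OX) — over the limit.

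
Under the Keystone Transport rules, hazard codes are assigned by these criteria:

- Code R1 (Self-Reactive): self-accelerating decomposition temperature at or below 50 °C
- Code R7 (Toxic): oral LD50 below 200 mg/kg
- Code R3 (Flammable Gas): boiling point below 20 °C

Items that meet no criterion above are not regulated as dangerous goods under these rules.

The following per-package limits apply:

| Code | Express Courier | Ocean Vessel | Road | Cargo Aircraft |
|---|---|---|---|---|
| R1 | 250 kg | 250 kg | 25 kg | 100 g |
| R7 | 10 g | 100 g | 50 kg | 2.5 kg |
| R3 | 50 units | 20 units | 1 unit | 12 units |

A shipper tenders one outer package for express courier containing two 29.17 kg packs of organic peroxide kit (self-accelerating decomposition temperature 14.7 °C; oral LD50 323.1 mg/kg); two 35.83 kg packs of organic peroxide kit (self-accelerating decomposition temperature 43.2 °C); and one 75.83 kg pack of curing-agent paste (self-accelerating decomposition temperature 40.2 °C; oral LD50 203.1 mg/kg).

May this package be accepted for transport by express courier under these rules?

The organic peroxide kit has self-accelerating decomposition temperature 14.7 °C, which is ≤ 50 °C, so it is Code R1 (Self-Reactive).
Organic peroxide kit: self-accelerating decomposition temperature 43.2 °C ≤ 50 °C → Code R1 (Self-Reactive).
The curing-agent paste has self-accelerating decomposition temperature 40.2 °C, which is ≤ 50 °C, so it is Code R1 (Self-Reactive).
Total Code R1: (two 29.17 kg packs = 58.34 kg) + (two 35.83 kg packs = 71.66 kg) + 75.83 kg = 205.83 kg.
205.83 kg is within the express courier limit of 250 kg for Code R1.

Yes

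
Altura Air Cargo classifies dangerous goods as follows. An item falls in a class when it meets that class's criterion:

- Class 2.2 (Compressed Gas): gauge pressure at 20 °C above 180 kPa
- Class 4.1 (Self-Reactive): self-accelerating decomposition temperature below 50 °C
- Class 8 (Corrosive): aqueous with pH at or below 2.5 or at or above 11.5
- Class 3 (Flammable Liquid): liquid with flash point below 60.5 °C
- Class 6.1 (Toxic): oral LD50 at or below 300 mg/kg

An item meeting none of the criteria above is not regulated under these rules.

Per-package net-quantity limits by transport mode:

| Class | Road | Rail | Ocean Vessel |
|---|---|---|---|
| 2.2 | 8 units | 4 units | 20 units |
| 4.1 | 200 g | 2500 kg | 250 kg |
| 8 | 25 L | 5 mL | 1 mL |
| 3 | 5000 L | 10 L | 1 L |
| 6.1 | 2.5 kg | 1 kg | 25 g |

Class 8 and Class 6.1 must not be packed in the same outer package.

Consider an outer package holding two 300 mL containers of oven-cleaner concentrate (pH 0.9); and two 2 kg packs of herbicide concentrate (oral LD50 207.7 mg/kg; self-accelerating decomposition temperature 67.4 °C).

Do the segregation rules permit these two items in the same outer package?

No

pH 0.9 meets the Class 8 criterion (Corrosive), so the oven-cleaner concentrate is Class 8.
Herbicide concentrate: oral LD50 207.7 mg/kg ≤ 300 mg/kg → Class 6.1 (Toxic).
Class 8 and Class 6.1 may not share an outer package.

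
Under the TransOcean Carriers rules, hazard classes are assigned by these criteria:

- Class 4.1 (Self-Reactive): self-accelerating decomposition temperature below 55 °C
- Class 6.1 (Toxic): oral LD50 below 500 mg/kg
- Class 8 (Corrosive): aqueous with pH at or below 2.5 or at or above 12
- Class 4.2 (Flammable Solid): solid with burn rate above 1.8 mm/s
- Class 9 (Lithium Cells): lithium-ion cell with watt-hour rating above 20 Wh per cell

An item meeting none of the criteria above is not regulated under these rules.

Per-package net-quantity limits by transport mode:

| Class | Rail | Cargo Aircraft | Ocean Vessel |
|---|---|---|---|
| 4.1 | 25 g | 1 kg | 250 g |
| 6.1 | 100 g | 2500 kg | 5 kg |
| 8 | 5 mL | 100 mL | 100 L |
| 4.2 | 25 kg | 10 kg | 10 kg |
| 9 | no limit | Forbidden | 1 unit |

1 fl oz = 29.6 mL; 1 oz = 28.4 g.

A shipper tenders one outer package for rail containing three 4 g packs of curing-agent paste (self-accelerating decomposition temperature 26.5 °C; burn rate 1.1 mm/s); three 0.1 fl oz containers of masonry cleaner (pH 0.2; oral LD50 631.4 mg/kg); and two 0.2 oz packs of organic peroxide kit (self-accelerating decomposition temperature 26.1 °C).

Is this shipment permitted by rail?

The curing-agent paste has self-accelerating decomposition temperature 26.5 °C, which is < 55 °C, so it is Class 4.1 (Self-Reactive).
With pH 0.2 (≤ 2.5), the masonry cleaner falls in Class 8.
Organic peroxide kit: self-accelerating decomposition temperature 26.1 °C < 55 °C → Class 4.1 (Self-Reactive).
Class 4.1 net quantity: (three 4 g packs = 12 g) + (two 0.2 oz packs = 11.36 g) = 23.36 g.
23.36 g ≤ 25 g (rail limit, Class 4.1) — within limit.
Class 8 quantity: three 0.1 fl oz containers = 8.88 mL.
8.88 mL exceeds the rail limit of 5 mL for Class 8.

No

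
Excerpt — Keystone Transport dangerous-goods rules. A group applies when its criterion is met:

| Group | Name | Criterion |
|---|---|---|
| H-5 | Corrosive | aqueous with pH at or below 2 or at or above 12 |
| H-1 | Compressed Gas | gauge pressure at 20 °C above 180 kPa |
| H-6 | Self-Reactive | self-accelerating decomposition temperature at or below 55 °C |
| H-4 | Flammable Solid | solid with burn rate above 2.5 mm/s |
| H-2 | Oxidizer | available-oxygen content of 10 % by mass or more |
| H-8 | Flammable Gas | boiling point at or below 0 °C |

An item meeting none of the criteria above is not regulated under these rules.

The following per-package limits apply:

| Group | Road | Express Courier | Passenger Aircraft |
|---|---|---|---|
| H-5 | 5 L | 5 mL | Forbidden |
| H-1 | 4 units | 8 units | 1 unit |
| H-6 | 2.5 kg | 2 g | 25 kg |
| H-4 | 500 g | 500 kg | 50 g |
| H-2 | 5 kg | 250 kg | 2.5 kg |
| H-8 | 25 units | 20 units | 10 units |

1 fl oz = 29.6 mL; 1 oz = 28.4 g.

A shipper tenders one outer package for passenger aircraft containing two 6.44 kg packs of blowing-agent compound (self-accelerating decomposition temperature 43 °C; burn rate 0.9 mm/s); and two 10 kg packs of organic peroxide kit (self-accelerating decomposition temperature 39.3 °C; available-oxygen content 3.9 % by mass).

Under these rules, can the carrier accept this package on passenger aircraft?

The blowing-agent compound has self-accelerating decomposition temperature 43 °C, which is ≤ 55 °C, so it is Group H-6 (Self-Reactive).
Organic peroxide kit: self-accelerating decomposition temperature 39.3 °C ≤ 55 °C → Group H-6 (Self-Reactive).
Group H-6 net quantity: (two 6.44 kg packs = 12.88 kg) + (two 10 kg packs = 20 kg) = 32.88 kg.
32.88 kg exceeds the passenger aircraft limit of 25 kg for Group H-6.

No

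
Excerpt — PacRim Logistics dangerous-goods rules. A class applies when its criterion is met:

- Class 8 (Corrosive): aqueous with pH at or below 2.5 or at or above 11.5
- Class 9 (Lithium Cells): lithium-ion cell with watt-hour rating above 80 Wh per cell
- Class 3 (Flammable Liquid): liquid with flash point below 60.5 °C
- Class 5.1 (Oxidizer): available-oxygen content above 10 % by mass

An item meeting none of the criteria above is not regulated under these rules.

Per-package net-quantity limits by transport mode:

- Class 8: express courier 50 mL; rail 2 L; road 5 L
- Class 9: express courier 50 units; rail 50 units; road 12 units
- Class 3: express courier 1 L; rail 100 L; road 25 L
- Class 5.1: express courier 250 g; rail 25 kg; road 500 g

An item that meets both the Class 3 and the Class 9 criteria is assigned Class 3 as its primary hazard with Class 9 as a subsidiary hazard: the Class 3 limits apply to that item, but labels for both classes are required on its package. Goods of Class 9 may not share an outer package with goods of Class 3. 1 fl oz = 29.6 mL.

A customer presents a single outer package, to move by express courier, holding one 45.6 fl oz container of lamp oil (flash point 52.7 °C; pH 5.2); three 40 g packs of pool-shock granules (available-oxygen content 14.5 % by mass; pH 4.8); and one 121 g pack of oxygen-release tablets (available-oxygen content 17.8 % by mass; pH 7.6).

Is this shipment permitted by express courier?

No

The lamp oil has flash point 52.7 °C, which is < 60.5 °C, so it is Class 3 (Flammable Liquid).
Available-oxygen content 14.5 % by mass meets the Class 5.1 criterion (Oxidizer), so the pool-shock granules are Class 5.1.
Oxygen-release tablets: available-oxygen content 17.8 % by mass > 10 % by mass → Class 5.1 (Oxidizer).
Class 3 quantity: one 45.6 fl oz container = 1349.76 mL.
1349.76 mL exceeds the express courier limit of 1 L for Class 3.
Total Class 5.1: (three 40 g packs = 120 g) + 121 g = 241 g.
241 g is within the express courier limit of 250 g for Class 5.1.
The segregation rule (Class 9 with Class 3) does not apply to Class 3 with Class 5.1.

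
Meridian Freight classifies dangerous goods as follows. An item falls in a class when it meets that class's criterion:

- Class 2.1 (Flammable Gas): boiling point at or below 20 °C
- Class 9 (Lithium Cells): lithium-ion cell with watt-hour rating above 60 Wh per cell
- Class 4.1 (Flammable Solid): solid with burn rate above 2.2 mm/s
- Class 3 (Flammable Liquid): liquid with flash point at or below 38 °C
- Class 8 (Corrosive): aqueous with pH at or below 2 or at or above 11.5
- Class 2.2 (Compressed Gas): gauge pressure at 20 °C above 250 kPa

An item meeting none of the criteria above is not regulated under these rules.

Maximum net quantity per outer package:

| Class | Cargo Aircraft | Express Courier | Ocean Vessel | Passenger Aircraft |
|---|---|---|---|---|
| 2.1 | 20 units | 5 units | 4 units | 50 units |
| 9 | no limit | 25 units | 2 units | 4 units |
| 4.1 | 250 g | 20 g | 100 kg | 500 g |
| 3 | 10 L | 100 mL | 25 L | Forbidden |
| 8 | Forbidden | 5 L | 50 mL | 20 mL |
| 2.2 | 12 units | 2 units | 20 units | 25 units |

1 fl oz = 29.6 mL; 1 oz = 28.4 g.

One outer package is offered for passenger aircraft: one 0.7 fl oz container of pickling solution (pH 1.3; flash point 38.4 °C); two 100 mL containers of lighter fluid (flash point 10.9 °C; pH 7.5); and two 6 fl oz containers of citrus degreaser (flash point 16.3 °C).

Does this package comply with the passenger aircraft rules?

With pH 1.3 (≤ 2), the pickling solution falls in Class 8.
With flash point 10.9 °C (≤ 38 °C), the lighter fluid falls in Class 3.
Citrus degreaser: flash point 16.3 °C ≤ 38 °C → Class 3 (Flammable Liquid).
Class 3 net quantity: (two 100 mL containers = 200 mL) + (two 6 fl oz containers = 355.2 mL) = 555.2 mL.
Class 3 is Forbidden by passenger aircraft.
Class 8 quantity: one 0.7 fl oz container = 20.72 mL.
20.72 mL > 20 mL (passenger aircraft limit, Class 8) — over the limit.

No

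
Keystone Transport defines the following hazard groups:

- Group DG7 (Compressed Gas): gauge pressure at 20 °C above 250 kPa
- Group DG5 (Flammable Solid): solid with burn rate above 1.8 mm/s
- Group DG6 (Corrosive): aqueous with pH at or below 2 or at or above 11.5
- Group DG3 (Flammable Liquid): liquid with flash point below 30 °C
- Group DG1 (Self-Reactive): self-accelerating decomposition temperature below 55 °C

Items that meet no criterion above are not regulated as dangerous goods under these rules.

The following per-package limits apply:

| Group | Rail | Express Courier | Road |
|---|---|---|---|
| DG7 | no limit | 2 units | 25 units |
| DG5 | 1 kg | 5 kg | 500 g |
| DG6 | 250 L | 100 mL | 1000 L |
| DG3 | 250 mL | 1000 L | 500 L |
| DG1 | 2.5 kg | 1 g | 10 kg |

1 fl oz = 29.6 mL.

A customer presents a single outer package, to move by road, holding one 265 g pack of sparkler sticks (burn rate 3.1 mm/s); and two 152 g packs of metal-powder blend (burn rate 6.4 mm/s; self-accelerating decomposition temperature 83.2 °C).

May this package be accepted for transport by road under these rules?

No

With burn rate 3.1 mm/s (> 1.8 mm/s), the sparkler sticks fall in Group DG5.
Burn rate 6.4 mm/s meets the Group DG5 criterion (Flammable Solid), so the metal-powder blend is Group DG5.
Total Group DG5: 265 g + (two 152 g packs = 304 g) = 569 g.
569 g > 500 g (road limit, Group DG5) — over the limit.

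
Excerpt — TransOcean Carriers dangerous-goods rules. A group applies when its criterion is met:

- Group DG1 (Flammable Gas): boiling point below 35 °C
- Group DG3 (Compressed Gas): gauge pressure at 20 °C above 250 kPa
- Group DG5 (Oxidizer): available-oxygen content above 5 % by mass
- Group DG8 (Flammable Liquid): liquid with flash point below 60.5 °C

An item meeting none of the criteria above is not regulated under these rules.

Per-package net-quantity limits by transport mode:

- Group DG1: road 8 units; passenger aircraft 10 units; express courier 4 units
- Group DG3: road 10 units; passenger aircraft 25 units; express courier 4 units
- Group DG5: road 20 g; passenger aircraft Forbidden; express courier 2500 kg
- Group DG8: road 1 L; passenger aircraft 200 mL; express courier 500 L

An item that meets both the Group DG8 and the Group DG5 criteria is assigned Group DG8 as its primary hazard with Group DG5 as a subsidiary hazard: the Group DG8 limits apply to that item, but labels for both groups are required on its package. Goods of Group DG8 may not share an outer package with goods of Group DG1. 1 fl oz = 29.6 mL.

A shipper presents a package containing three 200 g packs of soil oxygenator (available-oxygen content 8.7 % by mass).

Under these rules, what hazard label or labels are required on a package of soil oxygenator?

Group DG5

Available-oxygen content 8.7 % by mass meets the Group DG5 criterion (Oxidizer), so the soil oxygenator is Group DG5.
Only the Group DG5 label is required.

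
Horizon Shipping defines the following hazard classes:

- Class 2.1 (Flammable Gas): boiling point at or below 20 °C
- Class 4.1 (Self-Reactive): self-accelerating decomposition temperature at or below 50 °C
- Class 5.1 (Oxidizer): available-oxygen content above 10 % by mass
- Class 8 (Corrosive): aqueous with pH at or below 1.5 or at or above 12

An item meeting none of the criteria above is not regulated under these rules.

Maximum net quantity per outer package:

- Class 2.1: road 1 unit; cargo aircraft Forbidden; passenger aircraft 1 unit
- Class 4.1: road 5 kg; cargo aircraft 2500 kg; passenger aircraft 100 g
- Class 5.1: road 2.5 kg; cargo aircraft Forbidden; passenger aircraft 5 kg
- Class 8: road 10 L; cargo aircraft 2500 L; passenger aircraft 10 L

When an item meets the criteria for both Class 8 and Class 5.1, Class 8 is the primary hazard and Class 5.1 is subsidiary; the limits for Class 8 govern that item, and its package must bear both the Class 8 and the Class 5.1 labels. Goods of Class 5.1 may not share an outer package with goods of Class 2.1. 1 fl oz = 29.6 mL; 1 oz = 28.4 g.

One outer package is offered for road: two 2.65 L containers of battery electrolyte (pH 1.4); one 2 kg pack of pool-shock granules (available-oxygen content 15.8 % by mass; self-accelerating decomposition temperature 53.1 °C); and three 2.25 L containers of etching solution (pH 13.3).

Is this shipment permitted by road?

pH 1.4 meets the Class 8 criterion (Corrosive), so the battery electrolyte is Class 8.
Available-oxygen content 15.8 % by mass meets the Class 5.1 criterion (Oxidizer), so the pool-shock granules are Class 5.1.
Etching solution: pH 13.3 ≥ 12 → Class 8 (Corrosive).
Total Class 8: (two 2.65 L containers = 5.3 L) + (three 2.25 L containers = 6.75 L) = 12.05 L.
12.05 L > 10 L (road limit, Class 8) — over the limit.
Class 5.1 quantity: 2 kg.
2 kg is within the road limit of 2.5 kg for Class 5.1.
The segregation rule (Class 5.1 with Class 2.1) does not apply to Class 8 with Class 5.1.

No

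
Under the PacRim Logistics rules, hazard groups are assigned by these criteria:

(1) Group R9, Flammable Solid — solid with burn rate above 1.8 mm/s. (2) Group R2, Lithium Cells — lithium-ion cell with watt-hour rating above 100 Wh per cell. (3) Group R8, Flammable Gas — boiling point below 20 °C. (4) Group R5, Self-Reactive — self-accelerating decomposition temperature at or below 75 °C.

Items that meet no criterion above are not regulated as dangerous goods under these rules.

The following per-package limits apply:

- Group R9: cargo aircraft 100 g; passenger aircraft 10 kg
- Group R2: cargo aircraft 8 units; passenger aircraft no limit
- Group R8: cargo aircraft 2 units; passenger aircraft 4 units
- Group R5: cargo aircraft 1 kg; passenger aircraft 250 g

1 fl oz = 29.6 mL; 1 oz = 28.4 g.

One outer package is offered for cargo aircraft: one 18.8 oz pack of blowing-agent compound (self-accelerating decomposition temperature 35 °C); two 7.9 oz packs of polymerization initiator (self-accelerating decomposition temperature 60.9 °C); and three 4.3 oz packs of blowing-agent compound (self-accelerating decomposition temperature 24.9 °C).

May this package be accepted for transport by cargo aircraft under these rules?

No

The blowing-agent compound has self-accelerating decomposition temperature 35 °C, which is ≤ 75 °C, so it is Group R5 (Self-Reactive).
Polymerization initiator: self-accelerating decomposition temperature 60.9 °C ≤ 75 °C → Group R5 (Self-Reactive).
The blowing-agent compound has self-accelerating decomposition temperature 24.9 °C, which is ≤ 75 °C, so it is Group R5 (Self-Reactive).
Total Group R5: (one 18.8 oz pack = 533.92 g) + (two 7.9 oz packs = 448.72 g) + (three 4.3 oz packs = 366.36 g) = 1.349 kg.
1.349 kg exceeds the cargo aircraft limit of 1 kg for Group R5.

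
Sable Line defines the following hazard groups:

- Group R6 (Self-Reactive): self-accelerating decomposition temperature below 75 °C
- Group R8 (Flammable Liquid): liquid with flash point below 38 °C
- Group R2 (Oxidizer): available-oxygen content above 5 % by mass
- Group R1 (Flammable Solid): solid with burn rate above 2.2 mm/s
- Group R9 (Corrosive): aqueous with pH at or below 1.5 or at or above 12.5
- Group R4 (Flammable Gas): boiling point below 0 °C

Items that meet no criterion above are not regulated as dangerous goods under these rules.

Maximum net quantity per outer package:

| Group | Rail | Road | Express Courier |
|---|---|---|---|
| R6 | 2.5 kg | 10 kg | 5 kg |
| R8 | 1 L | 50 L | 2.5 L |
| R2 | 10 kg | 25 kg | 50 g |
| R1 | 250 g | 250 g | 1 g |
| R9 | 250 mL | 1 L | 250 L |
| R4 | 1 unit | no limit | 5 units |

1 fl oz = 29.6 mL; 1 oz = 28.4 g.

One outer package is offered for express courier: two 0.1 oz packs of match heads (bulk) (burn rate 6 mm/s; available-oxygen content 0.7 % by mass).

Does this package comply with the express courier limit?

With burn rate 6 mm/s (> 2.2 mm/s), the match heads (bulk) fall in Group R1.
Group R1 quantity: two 0.1 oz packs = 5.68 g.
5.68 g > 1 g (express courier limit, Group R1) — over the limit.

No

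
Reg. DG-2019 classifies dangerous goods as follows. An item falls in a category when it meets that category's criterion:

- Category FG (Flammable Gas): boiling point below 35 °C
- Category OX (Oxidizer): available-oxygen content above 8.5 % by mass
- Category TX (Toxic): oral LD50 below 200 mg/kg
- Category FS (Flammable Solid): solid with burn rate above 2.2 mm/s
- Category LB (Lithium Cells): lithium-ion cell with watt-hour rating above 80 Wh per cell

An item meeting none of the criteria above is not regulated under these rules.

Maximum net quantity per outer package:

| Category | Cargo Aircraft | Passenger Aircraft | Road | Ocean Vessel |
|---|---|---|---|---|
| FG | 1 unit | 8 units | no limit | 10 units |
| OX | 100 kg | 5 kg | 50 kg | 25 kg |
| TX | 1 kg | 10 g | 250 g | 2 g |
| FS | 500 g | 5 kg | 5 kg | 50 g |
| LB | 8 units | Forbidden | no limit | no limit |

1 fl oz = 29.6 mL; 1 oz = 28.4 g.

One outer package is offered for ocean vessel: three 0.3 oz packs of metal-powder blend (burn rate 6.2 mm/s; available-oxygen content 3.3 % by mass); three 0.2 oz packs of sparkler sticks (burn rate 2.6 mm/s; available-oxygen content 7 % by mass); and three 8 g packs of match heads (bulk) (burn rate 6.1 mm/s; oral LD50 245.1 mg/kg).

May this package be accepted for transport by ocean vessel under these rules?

No

The metal-powder blend has burn rate 6.2 mm/s, which is > 2.2 mm/s, so it is Category FS (Flammable Solid).
Burn rate 2.6 mm/s meets the Category FS criterion (Flammable Solid), so the sparkler sticks are Category FS.
The match heads (bulk) have burn rate 6.1 mm/s, which is > 2.2 mm/s, so they are Category FS (Flammable Solid).
Total Category FS: (three 0.3 oz packs = 25.56 g) + (three 0.2 oz packs = 17.04 g) + (three 8 g packs = 24 g) = 66.6 g.
That exceeds the Category FS ocean vessel limit of 50 g.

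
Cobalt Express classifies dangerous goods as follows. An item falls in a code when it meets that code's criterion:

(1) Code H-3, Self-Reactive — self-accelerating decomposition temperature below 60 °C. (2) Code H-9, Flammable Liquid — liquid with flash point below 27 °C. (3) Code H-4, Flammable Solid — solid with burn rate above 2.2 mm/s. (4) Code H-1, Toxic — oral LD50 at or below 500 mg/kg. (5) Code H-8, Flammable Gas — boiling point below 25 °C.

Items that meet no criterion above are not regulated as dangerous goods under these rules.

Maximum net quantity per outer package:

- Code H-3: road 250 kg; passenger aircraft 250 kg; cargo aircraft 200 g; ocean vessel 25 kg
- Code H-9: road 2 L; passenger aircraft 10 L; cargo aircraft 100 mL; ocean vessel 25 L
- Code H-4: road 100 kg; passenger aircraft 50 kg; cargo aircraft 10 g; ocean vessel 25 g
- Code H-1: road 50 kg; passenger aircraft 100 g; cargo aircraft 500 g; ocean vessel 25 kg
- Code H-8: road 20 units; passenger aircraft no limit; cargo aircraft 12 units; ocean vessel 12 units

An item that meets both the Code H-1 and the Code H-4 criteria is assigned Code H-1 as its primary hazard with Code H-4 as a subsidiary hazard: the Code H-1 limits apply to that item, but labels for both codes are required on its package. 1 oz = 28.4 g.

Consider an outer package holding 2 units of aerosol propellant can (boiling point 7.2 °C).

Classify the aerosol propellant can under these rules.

Code H-8

The aerosol propellant can has boiling point 7.2 °C, which is < 25 °C, so it is Code H-8 (Flammable Gas).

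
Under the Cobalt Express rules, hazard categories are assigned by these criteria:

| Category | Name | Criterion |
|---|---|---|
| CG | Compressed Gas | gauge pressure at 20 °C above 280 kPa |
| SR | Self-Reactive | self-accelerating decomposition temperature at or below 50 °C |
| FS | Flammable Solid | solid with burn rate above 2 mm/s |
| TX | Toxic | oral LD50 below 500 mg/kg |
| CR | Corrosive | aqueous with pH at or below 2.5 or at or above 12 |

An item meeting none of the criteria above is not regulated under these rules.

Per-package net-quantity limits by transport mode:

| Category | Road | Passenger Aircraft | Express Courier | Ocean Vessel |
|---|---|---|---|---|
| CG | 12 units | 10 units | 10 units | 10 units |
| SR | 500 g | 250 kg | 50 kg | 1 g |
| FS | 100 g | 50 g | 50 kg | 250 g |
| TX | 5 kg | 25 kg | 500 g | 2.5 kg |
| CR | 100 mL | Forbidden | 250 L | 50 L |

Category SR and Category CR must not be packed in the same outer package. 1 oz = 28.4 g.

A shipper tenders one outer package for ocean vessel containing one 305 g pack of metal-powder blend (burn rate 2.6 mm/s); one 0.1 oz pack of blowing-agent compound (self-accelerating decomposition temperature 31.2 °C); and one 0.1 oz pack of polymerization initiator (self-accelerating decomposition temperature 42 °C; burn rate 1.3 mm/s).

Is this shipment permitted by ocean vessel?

No

Burn rate 2.6 mm/s meets the Category FS criterion (Flammable Solid), so the metal-powder blend is Category FS.
Blowing-agent compound: self-accelerating decomposition temperature 31.2 °C ≤ 50 °C → Category SR (Self-Reactive).
Self-accelerating decomposition temperature 42 °C meets the Category SR criterion (Self-Reactive), so the polymerization initiator is Category SR.
Category SR net quantity: (one 0.1 oz pack = 2.84 g) + (one 0.1 oz pack = 2.84 g) = 5.68 g.
5.68 g exceeds the ocean vessel limit of 1 g for Category SR.
Category FS quantity: 305 g.
305 g exceeds the ocean vessel limit of 250 g for Category FS.
The segregation rule (Category SR with Category CR) does not apply to Category SR with Category FS.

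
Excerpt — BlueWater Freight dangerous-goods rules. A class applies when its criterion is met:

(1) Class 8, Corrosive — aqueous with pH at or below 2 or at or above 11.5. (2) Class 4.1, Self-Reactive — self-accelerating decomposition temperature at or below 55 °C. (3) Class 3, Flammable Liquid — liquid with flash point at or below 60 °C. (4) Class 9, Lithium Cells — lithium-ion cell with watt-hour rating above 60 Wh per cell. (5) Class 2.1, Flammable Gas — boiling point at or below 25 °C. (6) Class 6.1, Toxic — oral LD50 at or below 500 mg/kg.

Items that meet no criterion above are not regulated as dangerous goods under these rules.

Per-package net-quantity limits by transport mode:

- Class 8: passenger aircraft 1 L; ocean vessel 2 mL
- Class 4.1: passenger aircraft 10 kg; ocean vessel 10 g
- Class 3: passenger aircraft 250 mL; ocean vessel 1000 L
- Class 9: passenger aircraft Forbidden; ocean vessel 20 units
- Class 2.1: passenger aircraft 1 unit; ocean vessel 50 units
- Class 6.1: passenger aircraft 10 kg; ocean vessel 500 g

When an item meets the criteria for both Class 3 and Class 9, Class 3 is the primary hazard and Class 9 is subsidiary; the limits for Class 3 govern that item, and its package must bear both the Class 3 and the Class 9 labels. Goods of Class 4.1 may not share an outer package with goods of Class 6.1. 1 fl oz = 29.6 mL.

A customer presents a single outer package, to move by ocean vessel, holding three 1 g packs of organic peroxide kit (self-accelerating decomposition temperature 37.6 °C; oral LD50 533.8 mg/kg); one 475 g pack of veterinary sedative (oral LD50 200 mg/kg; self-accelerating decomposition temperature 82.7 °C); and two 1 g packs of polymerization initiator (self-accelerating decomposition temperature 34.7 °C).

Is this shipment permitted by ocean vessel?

The organic peroxide kit has self-accelerating decomposition temperature 37.6 °C, which is ≤ 55 °C, so it is Class 4.1 (Self-Reactive).
With oral LD50 200 mg/kg (≤ 500 mg/kg), the veterinary sedative falls in Class 6.1.
The polymerization initiator has self-accelerating decomposition temperature 34.7 °C, which is ≤ 55 °C, so it is Class 4.1 (Self-Reactive).
Class 4.1 net quantity: (three 1 g packs = 3 g) + (two 1 g packs = 2 g) = 5 g.
5 g ≤ 10 g (ocean vessel limit, Class 4.1) — within limit.
Class 6.1 quantity: 475 g.
475 g is within the ocean vessel limit of 500 g for Class 6.1.
Class 4.1 and Class 6.1 may not share an outer package.

No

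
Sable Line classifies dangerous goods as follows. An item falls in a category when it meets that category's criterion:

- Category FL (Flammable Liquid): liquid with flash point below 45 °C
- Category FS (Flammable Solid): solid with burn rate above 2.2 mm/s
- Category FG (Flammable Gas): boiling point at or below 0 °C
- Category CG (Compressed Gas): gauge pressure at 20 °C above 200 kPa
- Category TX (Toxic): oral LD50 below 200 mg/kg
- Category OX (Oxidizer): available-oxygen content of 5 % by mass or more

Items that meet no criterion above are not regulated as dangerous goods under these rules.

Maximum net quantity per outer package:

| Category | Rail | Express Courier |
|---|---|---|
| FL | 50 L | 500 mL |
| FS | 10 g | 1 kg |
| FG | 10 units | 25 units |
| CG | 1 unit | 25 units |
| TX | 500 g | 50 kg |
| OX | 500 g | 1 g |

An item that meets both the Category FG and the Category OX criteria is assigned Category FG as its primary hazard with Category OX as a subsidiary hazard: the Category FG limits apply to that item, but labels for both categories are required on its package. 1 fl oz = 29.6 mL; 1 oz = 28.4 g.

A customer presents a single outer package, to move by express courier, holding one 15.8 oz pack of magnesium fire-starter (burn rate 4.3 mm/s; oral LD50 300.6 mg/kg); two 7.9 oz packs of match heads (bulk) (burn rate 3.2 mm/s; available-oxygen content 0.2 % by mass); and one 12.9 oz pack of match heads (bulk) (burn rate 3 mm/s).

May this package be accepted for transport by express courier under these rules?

No

With burn rate 4.3 mm/s (> 2.2 mm/s), the magnesium fire-starter falls in Category FS.
Match heads (bulk): burn rate 3.2 mm/s > 2.2 mm/s → Category FS (Flammable Solid).
Burn rate 3 mm/s meets the Category FS criterion (Flammable Solid), so the match heads (bulk) are Category FS.
Total Category FS: (one 15.8 oz pack = 448.72 g) + (two 7.9 oz packs = 448.72 g) + (one 12.9 oz pack = 366.36 g) = 1263.8 g.
That exceeds the Category FS express courier limit of 1 kg.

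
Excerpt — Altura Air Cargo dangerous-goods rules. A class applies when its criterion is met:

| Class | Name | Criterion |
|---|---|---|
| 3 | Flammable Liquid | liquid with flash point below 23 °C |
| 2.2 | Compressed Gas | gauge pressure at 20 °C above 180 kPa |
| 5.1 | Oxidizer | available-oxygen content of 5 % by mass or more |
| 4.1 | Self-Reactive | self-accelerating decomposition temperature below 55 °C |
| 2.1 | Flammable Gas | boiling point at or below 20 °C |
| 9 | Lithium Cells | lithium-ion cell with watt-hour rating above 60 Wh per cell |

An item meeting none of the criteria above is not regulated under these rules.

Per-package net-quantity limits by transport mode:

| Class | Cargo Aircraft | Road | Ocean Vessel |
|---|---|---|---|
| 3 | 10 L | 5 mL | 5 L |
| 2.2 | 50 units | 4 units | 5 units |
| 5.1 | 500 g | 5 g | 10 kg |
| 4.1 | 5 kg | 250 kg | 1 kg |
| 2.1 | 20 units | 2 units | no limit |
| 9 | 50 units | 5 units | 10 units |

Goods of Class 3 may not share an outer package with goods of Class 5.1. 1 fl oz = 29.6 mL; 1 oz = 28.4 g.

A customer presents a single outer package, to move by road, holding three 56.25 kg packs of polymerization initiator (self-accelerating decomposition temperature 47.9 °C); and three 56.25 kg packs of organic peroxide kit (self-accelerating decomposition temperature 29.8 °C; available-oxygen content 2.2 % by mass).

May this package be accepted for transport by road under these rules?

No

Self-accelerating decomposition temperature 47.9 °C meets the Class 4.1 criterion (Self-Reactive), so the polymerization initiator is Class 4.1.
With self-accelerating decomposition temperature 29.8 °C (< 55 °C), the organic peroxide kit falls in Class 4.1.
Total Class 4.1: (three 56.25 kg packs = 168.75 kg) + (three 56.25 kg packs = 168.75 kg) = 337.5 kg.
337.5 kg exceeds the road limit of 250 kg for Class 4.1.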